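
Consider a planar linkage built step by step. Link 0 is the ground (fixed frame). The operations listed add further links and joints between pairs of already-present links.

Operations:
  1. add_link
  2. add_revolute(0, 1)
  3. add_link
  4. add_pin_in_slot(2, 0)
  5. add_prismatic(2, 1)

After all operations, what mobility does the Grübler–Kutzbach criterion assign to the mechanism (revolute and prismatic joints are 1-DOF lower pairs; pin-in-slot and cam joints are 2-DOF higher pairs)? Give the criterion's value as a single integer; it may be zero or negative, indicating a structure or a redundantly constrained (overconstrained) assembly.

L=1 J1=0 J2=0
add link → L=2 J1=0 J2=0
R@0,1 dof=1 J1 → L=2 J1=1 J2=0
add link → L=3 J1=1 J2=0
PS@2,0 dof=2 J2 → L=3 J1=1 J2=1
P@2,1 dof=1 J1 → L=3 J1=2 J2=1
M=3(L−1)−2J1−J2=3·2−2·2−1=1

M = 1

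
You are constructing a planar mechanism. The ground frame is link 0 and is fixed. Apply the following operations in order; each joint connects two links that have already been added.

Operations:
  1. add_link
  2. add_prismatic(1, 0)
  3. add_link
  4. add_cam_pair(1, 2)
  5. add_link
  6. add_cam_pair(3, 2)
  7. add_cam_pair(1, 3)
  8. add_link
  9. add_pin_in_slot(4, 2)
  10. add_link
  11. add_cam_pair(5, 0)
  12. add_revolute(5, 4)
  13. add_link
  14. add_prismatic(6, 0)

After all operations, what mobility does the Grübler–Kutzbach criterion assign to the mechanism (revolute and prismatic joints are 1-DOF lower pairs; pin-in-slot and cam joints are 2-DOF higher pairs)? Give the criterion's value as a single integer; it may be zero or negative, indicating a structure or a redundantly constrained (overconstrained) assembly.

M = 7

ground; <1,0,0>
#1 <2,0,0>
P:1↔0 J1 <2,1,0>
#2 <3,1,0>
C:1↔2 J2 <3,1,1>
#3 <4,1,1>
C:3↔2 J2 <4,1,2>
C:1↔3 J2 <4,1,3>
#4 <5,1,3>
PS:4↔2 J2 <5,1,4>
#5 <6,1,4>
C:5↔0 J2 <6,1,5>
R:5↔4 J1 <6,2,5>
#6 <7,2,5>
P:6↔0 J1 <7,3,5>
3×6 − 2×3 − 1×5 = 7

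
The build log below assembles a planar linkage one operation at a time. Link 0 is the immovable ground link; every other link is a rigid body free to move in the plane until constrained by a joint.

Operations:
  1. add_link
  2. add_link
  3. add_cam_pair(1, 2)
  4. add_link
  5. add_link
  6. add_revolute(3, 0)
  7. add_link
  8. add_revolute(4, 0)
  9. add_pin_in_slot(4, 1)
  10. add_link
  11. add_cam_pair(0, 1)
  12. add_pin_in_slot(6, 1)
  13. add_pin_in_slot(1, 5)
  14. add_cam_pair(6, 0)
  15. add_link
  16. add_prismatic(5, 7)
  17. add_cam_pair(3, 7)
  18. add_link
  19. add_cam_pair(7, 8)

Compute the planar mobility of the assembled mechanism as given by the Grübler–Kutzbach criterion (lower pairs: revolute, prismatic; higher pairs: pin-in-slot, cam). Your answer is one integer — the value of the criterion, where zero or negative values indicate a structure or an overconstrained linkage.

M = 10

L=1 J1=0 J2=0
add link → L=2 J1=0 J2=0
add link → L=3 J1=0 J2=0
C@1,2 dof=2 J2 → L=3 J1=0 J2=1
add link → L=4 J1=0 J2=1
add link → L=5 J1=0 J2=1
R@3,0 dof=1 J1 → L=5 J1=1 J2=1
add link → L=6 J1=1 J2=1
R@4,0 dof=1 J1 → L=6 J1=2 J2=1
PS@4,1 dof=2 J2 → L=6 J1=2 J2=2
add link → L=7 J1=2 J2=2
C@0,1 dof=2 J2 → L=7 J1=2 J2=3
PS@6,1 dof=2 J2 → L=7 J1=2 J2=4
PS@1,5 dof=2 J2 → L=7 J1=2 J2=5
C@6,0 dof=2 J2 → L=7 J1=2 J2=6
add link → L=8 J1=2 J2=6
P@5,7 dof=1 J1 → L=8 J1=3 J2=6
C@3,7 dof=2 J2 → L=8 J1=3 J2=7
add link → L=9 J1=3 J2=7
C@7,8 dof=2 J2 → L=9 J1=3 J2=8
M=3(L−1)−2J1−J2=3·8−2·3−8=10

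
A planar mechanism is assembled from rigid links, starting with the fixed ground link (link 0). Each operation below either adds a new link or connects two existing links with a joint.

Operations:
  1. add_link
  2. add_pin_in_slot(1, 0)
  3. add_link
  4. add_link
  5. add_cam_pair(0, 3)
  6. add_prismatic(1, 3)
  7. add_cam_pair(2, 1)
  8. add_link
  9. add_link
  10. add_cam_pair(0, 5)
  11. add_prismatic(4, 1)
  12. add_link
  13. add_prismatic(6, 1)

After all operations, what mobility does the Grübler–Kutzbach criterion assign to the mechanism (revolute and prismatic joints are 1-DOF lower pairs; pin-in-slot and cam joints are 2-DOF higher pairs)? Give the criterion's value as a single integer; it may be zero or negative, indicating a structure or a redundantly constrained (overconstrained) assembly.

(L,J1,J2)=(1,0,0); link0 fixed
link1: (2,0,0)
PS 1-0 [J2]: (2,0,1)
link2: (3,0,1)
link3: (4,0,1)
C 0-3 [J2]: (4,0,2)
P 1-3 [J1]: (4,1,2)
C 2-1 [J2]: (4,1,3)
link4: (5,1,3)
link5: (6,1,3)
C 0-5 [J2]: (6,1,4)
P 4-1 [J1]: (6,2,4)
link6: (7,2,4)
P 6-1 [J1]: (7,3,4)
Grübler: 3·6 − 2·3 − 4 = 8

M = 8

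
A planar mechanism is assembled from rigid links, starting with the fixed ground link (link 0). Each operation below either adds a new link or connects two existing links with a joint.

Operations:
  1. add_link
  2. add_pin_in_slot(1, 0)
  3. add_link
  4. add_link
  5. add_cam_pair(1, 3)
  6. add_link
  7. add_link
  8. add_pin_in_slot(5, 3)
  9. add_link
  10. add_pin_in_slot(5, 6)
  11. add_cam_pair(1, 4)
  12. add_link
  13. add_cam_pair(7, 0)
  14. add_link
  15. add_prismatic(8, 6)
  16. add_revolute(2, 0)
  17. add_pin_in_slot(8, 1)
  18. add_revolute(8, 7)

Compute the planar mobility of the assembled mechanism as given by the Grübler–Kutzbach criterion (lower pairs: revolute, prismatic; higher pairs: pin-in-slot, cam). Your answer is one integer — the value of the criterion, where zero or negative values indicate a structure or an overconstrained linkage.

ground; <1,0,0>
#1 <2,0,0>
PS:1↔0 J2 <2,0,1>
#2 <3,0,1>
#3 <4,0,1>
C:1↔3 J2 <4,0,2>
#4 <5,0,2>
#5 <6,0,2>
PS:5↔3 J2 <6,0,3>
#6 <7,0,3>
PS:5↔6 J2 <7,0,4>
C:1↔4 J2 <7,0,5>
#7 <8,0,5>
C:7↔0 J2 <8,0,6>
#8 <9,0,6>
P:8↔6 J1 <9,1,6>
R:2↔0 J1 <9,2,6>
PS:8↔1 J2 <9,2,7>
R:8↔7 J1 <9,3,7>
3×8 − 2×3 − 1×7 = 11

M = 11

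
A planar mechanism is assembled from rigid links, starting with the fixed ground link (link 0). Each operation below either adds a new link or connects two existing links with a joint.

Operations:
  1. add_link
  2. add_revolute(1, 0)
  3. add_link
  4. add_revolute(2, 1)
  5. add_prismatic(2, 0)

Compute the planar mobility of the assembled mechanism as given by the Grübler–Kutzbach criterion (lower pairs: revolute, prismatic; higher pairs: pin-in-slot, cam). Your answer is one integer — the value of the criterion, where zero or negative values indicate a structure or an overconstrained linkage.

M = 0

ground; <1,0,0>
#1 <2,0,0>
R:1↔0 J1 <2,1,0>
#2 <3,1,0>
R:2↔1 J1 <3,2,0>
P:2↔0 J1 <3,3,0>
3×2 − 2×3 − 1×0 = 0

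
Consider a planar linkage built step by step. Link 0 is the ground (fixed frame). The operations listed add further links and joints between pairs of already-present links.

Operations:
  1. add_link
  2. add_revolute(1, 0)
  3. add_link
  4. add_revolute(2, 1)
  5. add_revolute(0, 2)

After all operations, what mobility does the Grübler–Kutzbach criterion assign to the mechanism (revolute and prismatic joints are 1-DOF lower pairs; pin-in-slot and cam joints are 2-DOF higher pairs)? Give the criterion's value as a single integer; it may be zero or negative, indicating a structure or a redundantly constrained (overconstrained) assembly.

ground; <1,0,0>
#1 <2,0,0>
R:1↔0 J1 <2,1,0>
#2 <3,1,0>
R:2↔1 J1 <3,2,0>
R:0↔2 J1 <3,3,0>
3×2 − 2×3 − 1×0 = 0

M = 0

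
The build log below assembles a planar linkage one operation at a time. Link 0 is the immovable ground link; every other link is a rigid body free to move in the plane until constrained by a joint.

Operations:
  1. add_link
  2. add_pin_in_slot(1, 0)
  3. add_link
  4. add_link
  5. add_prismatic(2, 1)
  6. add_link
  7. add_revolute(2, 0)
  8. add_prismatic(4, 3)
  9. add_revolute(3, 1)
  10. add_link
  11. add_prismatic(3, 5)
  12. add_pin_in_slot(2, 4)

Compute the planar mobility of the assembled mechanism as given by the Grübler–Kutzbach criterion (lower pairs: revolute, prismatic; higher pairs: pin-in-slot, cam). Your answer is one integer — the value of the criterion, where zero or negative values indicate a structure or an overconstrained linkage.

ground; <1,0,0>
#1 <2,0,0>
PS:1↔0 J2 <2,0,1>
#2 <3,0,1>
#3 <4,0,1>
P:2↔1 J1 <4,1,1>
#4 <5,1,1>
R:2↔0 J1 <5,2,1>
P:4↔3 J1 <5,3,1>
R:3↔1 J1 <5,4,1>
#5 <6,4,1>
P:3↔5 J1 <6,5,1>
PS:2↔4 J2 <6,5,2>
3×5 − 2×5 − 1×2 = 3

M = 3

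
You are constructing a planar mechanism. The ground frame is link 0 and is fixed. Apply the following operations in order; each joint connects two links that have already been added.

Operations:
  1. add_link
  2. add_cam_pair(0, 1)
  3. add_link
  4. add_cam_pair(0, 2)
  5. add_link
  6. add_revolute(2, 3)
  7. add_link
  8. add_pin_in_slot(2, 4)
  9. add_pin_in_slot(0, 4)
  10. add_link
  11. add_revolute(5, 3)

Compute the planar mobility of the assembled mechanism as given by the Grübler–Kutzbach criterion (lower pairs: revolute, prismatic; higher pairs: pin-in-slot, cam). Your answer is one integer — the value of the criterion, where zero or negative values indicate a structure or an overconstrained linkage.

link 0 = ground. State L|J1|J2 = 1|0|0
+link1  2|0|0
C(0,1) f=2→J2  2|0|1
+link2  3|0|1
C(0,2) f=2→J2  3|0|2
+link3  4|0|2
R(2,3) f=1→J1  4|1|2
+link4  5|1|2
PS(2,4) f=2→J2  5|1|3
PS(0,4) f=2→J2  5|1|4
+link5  6|1|4
R(5,3) f=1→J1  6|2|4
M = 3(6−1)−2·2−4 = 15−4−4 = 7

M = 7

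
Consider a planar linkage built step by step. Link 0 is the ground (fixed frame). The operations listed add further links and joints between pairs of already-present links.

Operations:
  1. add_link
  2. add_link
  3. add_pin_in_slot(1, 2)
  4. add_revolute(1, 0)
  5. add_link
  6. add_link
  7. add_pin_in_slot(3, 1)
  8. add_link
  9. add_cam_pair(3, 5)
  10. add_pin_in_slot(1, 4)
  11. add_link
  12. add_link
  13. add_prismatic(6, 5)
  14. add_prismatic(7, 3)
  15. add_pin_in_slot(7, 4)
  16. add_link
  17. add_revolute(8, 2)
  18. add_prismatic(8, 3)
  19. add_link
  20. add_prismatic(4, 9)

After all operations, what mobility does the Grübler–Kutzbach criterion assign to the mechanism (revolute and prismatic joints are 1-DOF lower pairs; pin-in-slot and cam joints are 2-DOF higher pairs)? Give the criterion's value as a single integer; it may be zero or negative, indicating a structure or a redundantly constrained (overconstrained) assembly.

ground; <1,0,0>
#1 <2,0,0>
#2 <3,0,0>
PS:1↔2 J2 <3,0,1>
R:1↔0 J1 <3,1,1>
#3 <4,1,1>
#4 <5,1,1>
PS:3↔1 J2 <5,1,2>
#5 <6,1,2>
C:3↔5 J2 <6,1,3>
PS:1↔4 J2 <6,1,4>
#6 <7,1,4>
#7 <8,1,4>
P:6↔5 J1 <8,2,4>
P:7↔3 J1 <8,3,4>
PS:7↔4 J2 <8,3,5>
#8 <9,3,5>
R:8↔2 J1 <9,4,5>
P:8↔3 J1 <9,5,5>
#9 <10,5,5>
P:4↔9 J1 <10,6,5>
3×9 − 2×6 − 1×5 = 10

M = 10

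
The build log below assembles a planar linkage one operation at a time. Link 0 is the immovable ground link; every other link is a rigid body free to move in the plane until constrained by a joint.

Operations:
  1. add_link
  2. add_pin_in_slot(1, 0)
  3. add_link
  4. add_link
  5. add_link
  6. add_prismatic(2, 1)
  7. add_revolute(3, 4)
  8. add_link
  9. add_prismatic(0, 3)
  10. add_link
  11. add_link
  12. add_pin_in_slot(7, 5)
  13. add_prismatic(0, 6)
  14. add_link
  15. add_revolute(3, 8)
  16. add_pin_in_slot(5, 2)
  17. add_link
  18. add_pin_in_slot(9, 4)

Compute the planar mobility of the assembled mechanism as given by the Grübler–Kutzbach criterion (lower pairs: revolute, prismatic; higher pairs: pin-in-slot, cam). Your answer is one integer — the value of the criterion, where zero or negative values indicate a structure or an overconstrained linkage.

link 0 = ground. State L|J1|J2 = 1|0|0
+link1  2|0|0
PS(1,0) f=2→J2  2|0|1
+link2  3|0|1
+link3  4|0|1
+link4  5|0|1
P(2,1) f=1→J1  5|1|1
R(3,4) f=1→J1  5|2|1
+link5  6|2|1
P(0,3) f=1→J1  6|3|1
+link6  7|3|1
+link7  8|3|1
PS(7,5) f=2→J2  8|3|2
P(0,6) f=1→J1  8|4|2
+link8  9|4|2
R(3,8) f=1→J1  9|5|2
PS(5,2) f=2→J2  9|5|3
+link9  10|5|3
PS(9,4) f=2→J2  10|5|4
M = 3(10−1)−2·5−4 = 27−10−4 = 13

M = 13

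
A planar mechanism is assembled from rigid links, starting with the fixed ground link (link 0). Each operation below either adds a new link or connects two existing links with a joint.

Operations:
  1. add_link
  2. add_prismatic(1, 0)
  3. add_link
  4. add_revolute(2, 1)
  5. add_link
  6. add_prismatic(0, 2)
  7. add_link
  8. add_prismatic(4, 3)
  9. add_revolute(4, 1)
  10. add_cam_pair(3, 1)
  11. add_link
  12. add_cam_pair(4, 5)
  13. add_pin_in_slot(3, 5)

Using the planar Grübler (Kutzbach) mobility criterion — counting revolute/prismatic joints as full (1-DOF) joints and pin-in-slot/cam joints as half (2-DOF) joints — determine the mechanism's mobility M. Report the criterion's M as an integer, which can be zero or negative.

link 0 = ground. State L|J1|J2 = 1|0|0
+link1  2|0|0
P(1,0) f=1→J1  2|1|0
+link2  3|1|0
R(2,1) f=1→J1  3|2|0
+link3  4|2|0
P(0,2) f=1→J1  4|3|0
+link4  5|3|0
P(4,3) f=1→J1  5|4|0
R(4,1) f=1→J1  5|5|0
C(3,1) f=2→J2  5|5|1
+link5  6|5|1
C(4,5) f=2→J2  6|5|2
PS(3,5) f=2→J2  6|5|3
M = 3(6−1)−2·5−3 = 15−10−3 = 2

M = 2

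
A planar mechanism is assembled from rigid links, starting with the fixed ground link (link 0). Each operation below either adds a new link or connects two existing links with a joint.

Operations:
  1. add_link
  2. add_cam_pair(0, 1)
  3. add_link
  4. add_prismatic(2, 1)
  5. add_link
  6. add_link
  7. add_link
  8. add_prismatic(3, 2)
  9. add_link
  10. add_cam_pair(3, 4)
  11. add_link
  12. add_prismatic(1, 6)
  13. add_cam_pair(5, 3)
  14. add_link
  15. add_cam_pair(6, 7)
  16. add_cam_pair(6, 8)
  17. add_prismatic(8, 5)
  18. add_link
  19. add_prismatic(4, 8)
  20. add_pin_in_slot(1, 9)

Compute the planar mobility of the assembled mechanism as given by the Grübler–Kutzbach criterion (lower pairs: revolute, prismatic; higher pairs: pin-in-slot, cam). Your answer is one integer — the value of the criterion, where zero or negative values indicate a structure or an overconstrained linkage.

[1;0;0] (link 0 is ground)
L+ [2;0;0]
C(0,1)∈J2 [2;0;1]
L+ [3;0;1]
P(2,1)∈J1 [3;1;1]
L+ [4;1;1]
L+ [5;1;1]
L+ [6;1;1]
P(3,2)∈J1 [6;2;1]
L+ [7;2;1]
C(3,4)∈J2 [7;2;2]
L+ [8;2;2]
P(1,6)∈J1 [8;3;2]
C(5,3)∈J2 [8;3;3]
L+ [9;3;3]
C(6,7)∈J2 [9;3;4]
C(6,8)∈J2 [9;3;5]
P(8,5)∈J1 [9;4;5]
L+ [10;4;5]
P(4,8)∈J1 [10;5;5]
PS(1,9)∈J2 [10;5;6]
mobility = 27 − 10 − 6 = 11

M = 11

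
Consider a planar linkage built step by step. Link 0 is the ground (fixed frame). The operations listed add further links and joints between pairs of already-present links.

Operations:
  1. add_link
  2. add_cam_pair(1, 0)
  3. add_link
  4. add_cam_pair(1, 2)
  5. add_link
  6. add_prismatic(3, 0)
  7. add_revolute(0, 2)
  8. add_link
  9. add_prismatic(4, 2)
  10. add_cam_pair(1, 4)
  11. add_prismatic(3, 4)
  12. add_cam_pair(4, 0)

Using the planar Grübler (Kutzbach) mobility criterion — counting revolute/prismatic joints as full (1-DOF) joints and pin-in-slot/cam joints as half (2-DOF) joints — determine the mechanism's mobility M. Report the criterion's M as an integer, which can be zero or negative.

[1;0;0] (link 0 is ground)
L+ [2;0;0]
C(1,0)∈J2 [2;0;1]
L+ [3;0;1]
C(1,2)∈J2 [3;0;2]
L+ [4;0;2]
P(3,0)∈J1 [4;1;2]
R(0,2)∈J1 [4;2;2]
L+ [5;2;2]
P(4,2)∈J1 [5;3;2]
C(1,4)∈J2 [5;3;3]
P(3,4)∈J1 [5;4;3]
C(4,0)∈J2 [5;4;4]
mobility = 12 − 8 − 4 = 0

M = 0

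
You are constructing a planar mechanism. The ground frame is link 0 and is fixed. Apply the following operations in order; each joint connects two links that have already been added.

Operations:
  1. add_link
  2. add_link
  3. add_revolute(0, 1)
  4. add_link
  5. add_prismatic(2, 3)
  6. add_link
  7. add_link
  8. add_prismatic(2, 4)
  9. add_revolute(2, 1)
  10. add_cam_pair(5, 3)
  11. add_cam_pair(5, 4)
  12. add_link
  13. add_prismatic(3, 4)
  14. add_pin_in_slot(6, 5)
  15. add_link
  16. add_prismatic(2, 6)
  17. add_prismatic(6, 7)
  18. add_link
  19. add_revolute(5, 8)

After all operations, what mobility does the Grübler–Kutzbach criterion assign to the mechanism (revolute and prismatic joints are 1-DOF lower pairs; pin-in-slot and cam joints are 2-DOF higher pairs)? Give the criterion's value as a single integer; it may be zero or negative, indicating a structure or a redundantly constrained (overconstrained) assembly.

M = 5

link 0 = ground. State L|J1|J2 = 1|0|0
+link1  2|0|0
+link2  3|0|0
R(0,1) f=1→J1  3|1|0
+link3  4|1|0
P(2,3) f=1→J1  4|2|0
+link4  5|2|0
+link5  6|2|0
P(2,4) f=1→J1  6|3|0
R(2,1) f=1→J1  6|4|0
C(5,3) f=2→J2  6|4|1
C(5,4) f=2→J2  6|4|2
+link6  7|4|2
P(3,4) f=1→J1  7|5|2
PS(6,5) f=2→J2  7|5|3
+link7  8|5|3
P(2,6) f=1→J1  8|6|3
P(6,7) f=1→J1  8|7|3
+link8  9|7|3
R(5,8) f=1→J1  9|8|3
M = 3(9−1)−2·8−3 = 24−16−3 = 5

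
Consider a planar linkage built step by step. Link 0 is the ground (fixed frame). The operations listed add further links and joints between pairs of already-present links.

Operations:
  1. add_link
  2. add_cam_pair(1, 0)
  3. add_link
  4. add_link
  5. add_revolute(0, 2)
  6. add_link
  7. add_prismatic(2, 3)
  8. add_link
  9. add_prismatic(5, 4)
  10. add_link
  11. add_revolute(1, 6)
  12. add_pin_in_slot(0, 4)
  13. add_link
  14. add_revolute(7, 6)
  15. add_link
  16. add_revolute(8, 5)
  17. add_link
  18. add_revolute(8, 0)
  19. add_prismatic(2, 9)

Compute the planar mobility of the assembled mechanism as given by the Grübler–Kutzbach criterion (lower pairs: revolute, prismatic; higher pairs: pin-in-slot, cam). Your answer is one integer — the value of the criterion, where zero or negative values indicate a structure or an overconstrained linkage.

(L,J1,J2)=(1,0,0); link0 fixed
link1: (2,0,0)
C 1-0 [J2]: (2,0,1)
link2: (3,0,1)
link3: (4,0,1)
R 0-2 [J1]: (4,1,1)
link4: (5,1,1)
P 2-3 [J1]: (5,2,1)
link5: (6,2,1)
P 5-4 [J1]: (6,3,1)
link6: (7,3,1)
R 1-6 [J1]: (7,4,1)
PS 0-4 [J2]: (7,4,2)
link7: (8,4,2)
R 7-6 [J1]: (8,5,2)
link8: (9,5,2)
R 8-5 [J1]: (9,6,2)
link9: (10,6,2)
R 8-0 [J1]: (10,7,2)
P 2-9 [J1]: (10,8,2)
Grübler: 3·9 − 2·8 − 2 = 9

M = 9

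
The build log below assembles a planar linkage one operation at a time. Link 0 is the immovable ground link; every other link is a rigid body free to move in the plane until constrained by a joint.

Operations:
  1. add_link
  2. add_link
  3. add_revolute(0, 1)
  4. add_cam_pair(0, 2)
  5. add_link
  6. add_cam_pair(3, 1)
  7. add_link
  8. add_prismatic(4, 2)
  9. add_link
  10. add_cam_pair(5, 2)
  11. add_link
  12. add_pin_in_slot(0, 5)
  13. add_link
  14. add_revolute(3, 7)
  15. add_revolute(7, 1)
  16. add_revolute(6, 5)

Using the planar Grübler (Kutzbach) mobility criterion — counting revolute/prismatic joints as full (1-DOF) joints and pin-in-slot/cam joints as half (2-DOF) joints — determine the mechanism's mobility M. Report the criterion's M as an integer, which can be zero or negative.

M = 7

(L,J1,J2)=(1,0,0); link0 fixed
link1: (2,0,0)
link2: (3,0,0)
R 0-1 [J1]: (3,1,0)
C 0-2 [J2]: (3,1,1)
link3: (4,1,1)
C 3-1 [J2]: (4,1,2)
link4: (5,1,2)
P 4-2 [J1]: (5,2,2)
link5: (6,2,2)
C 5-2 [J2]: (6,2,3)
link6: (7,2,3)
PS 0-5 [J2]: (7,2,4)
link7: (8,2,4)
R 3-7 [J1]: (8,3,4)
R 7-1 [J1]: (8,4,4)
R 6-5 [J1]: (8,5,4)
Grübler: 3·7 − 2·5 − 4 = 7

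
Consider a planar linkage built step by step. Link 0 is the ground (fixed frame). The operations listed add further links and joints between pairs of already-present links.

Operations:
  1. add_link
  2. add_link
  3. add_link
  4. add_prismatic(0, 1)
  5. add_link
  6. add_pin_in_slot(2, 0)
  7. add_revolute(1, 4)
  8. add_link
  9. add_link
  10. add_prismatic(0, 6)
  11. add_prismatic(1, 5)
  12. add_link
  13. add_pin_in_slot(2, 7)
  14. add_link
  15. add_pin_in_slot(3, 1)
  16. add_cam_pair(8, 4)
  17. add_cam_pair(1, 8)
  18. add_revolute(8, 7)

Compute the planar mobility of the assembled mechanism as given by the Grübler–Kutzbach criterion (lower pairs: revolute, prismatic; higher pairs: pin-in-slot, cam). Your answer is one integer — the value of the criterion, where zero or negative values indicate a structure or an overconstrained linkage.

M = 9

ground; <1,0,0>
#1 <2,0,0>
#2 <3,0,0>
#3 <4,0,0>
P:0↔1 J1 <4,1,0>
#4 <5,1,0>
PS:2↔0 J2 <5,1,1>
R:1↔4 J1 <5,2,1>
#5 <6,2,1>
#6 <7,2,1>
P:0↔6 J1 <7,3,1>
P:1↔5 J1 <7,4,1>
#7 <8,4,1>
PS:2↔7 J2 <8,4,2>
#8 <9,4,2>
PS:3↔1 J2 <9,4,3>
C:8↔4 J2 <9,4,4>
C:1↔8 J2 <9,4,5>
R:8↔7 J1 <9,5,5>
3×8 − 2×5 − 1×5 = 9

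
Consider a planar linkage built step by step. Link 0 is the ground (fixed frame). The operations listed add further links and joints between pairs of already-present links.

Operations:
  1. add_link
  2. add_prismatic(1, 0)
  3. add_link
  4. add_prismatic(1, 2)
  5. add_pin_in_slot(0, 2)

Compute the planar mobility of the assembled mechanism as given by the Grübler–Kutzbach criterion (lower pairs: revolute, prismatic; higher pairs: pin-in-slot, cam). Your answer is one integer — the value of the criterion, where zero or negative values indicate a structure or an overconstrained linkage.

(L,J1,J2)=(1,0,0); link0 fixed
link1: (2,0,0)
P 1-0 [J1]: (2,1,0)
link2: (3,1,0)
P 1-2 [J1]: (3,2,0)
PS 0-2 [J2]: (3,2,1)
Grübler: 3·2 − 2·2 − 1 = 1

M = 1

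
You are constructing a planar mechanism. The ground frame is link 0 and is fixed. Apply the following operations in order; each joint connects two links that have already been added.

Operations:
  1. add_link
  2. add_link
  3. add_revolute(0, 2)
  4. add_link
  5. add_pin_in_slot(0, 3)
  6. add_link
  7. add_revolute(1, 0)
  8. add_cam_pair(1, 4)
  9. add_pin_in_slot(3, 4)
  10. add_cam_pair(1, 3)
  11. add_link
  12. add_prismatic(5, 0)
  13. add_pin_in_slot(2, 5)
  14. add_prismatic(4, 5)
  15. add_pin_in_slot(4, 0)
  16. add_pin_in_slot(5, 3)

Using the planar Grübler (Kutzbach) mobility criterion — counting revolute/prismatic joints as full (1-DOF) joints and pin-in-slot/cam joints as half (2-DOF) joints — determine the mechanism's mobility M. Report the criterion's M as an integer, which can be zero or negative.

ground; <1,0,0>
#1 <2,0,0>
#2 <3,0,0>
R:0↔2 J1 <3,1,0>
#3 <4,1,0>
PS:0↔3 J2 <4,1,1>
#4 <5,1,1>
R:1↔0 J1 <5,2,1>
C:1↔4 J2 <5,2,2>
PS:3↔4 J2 <5,2,3>
C:1↔3 J2 <5,2,4>
#5 <6,2,4>
P:5↔0 J1 <6,3,4>
PS:2↔5 J2 <6,3,5>
P:4↔5 J1 <6,4,5>
PS:4↔0 J2 <6,4,6>
PS:5↔3 J2 <6,4,7>
3×5 − 2×4 − 1×7 = 0

M = 0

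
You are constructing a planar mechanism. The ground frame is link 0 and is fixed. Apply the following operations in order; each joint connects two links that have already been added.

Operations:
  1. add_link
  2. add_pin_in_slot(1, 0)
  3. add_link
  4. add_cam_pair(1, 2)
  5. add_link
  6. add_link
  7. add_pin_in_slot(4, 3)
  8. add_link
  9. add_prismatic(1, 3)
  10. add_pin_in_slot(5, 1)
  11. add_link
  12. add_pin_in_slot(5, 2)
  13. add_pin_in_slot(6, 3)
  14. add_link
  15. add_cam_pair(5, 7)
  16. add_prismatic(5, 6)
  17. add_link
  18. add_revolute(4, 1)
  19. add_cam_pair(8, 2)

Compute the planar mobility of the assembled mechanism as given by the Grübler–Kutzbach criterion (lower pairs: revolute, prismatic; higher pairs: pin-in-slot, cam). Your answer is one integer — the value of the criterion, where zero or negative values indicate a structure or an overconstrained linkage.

L=1 J1=0 J2=0
add link → L=2 J1=0 J2=0
PS@1,0 dof=2 J2 → L=2 J1=0 J2=1
add link → L=3 J1=0 J2=1
C@1,2 dof=2 J2 → L=3 J1=0 J2=2
add link → L=4 J1=0 J2=2
add link → L=5 J1=0 J2=2
PS@4,3 dof=2 J2 → L=5 J1=0 J2=3
add link → L=6 J1=0 J2=3
P@1,3 dof=1 J1 → L=6 J1=1 J2=3
PS@5,1 dof=2 J2 → L=6 J1=1 J2=4
add link → L=7 J1=1 J2=4
PS@5,2 dof=2 J2 → L=7 J1=1 J2=5
PS@6,3 dof=2 J2 → L=7 J1=1 J2=6
add link → L=8 J1=1 J2=6
C@5,7 dof=2 J2 → L=8 J1=1 J2=7
P@5,6 dof=1 J1 → L=8 J1=2 J2=7
add link → L=9 J1=2 J2=7
R@4,1 dof=1 J1 → L=9 J1=3 J2=7
C@8,2 dof=2 J2 → L=9 J1=3 J2=8
M=3(L−1)−2J1−J2=3·8−2·3−8=10

M = 10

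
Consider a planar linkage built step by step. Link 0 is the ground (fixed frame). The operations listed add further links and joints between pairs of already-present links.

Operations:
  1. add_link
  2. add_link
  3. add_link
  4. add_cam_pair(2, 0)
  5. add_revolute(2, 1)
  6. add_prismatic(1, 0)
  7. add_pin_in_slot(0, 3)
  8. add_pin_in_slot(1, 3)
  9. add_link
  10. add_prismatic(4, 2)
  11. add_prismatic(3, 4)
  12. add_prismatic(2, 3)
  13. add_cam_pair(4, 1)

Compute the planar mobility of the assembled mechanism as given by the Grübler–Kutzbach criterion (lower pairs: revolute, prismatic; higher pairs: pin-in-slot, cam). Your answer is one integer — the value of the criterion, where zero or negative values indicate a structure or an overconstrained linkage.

[1;0;0] (link 0 is ground)
L+ [2;0;0]
L+ [3;0;0]
L+ [4;0;0]
C(2,0)∈J2 [4;0;1]
R(2,1)∈J1 [4;1;1]
P(1,0)∈J1 [4;2;1]
PS(0,3)∈J2 [4;2;2]
PS(1,3)∈J2 [4;2;3]
L+ [5;2;3]
P(4,2)∈J1 [5;3;3]
P(3,4)∈J1 [5;4;3]
P(2,3)∈J1 [5;5;3]
C(4,1)∈J2 [5;5;4]
mobility = 12 − 10 − 4 = -2

M = -2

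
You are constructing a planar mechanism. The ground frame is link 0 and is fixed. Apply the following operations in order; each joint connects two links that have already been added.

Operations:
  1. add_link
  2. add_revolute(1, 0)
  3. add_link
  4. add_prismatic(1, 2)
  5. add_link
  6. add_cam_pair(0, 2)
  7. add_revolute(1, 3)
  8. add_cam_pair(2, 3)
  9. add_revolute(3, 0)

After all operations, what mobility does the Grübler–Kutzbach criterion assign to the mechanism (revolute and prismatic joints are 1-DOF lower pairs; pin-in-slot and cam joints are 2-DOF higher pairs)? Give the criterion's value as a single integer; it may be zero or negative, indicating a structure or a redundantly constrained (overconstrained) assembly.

link 0 = ground. State L|J1|J2 = 1|0|0
+link1  2|0|0
R(1,0) f=1→J1  2|1|0
+link2  3|1|0
P(1,2) f=1→J1  3|2|0
+link3  4|2|0
C(0,2) f=2→J2  4|2|1
R(1,3) f=1→J1  4|3|1
C(2,3) f=2→J2  4|3|2
R(3,0) f=1→J1  4|4|2
M = 3(4−1)−2·4−2 = 9−8−2 = -1

M = -1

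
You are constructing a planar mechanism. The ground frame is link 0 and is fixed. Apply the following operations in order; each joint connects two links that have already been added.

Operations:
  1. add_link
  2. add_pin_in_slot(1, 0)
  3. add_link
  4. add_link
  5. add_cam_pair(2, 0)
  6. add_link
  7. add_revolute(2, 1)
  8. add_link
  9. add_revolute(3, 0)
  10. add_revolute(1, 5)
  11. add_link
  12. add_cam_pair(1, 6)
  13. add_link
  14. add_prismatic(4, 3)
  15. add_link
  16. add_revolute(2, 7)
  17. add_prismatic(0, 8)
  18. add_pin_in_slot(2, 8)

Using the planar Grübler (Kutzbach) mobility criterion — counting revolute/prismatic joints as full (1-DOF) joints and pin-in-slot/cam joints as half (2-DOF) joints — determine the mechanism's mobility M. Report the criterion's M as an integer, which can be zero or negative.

ground; <1,0,0>
#1 <2,0,0>
PS:1↔0 J2 <2,0,1>
#2 <3,0,1>
#3 <4,0,1>
C:2↔0 J2 <4,0,2>
#4 <5,0,2>
R:2↔1 J1 <5,1,2>
#5 <6,1,2>
R:3↔0 J1 <6,2,2>
R:1↔5 J1 <6,3,2>
#6 <7,3,2>
C:1↔6 J2 <7,3,3>
#7 <8,3,3>
P:4↔3 J1 <8,4,3>
#8 <9,4,3>
R:2↔7 J1 <9,5,3>
P:0↔8 J1 <9,6,3>
PS:2↔8 J2 <9,6,4>
3×8 − 2×6 − 1×4 = 8

M = 8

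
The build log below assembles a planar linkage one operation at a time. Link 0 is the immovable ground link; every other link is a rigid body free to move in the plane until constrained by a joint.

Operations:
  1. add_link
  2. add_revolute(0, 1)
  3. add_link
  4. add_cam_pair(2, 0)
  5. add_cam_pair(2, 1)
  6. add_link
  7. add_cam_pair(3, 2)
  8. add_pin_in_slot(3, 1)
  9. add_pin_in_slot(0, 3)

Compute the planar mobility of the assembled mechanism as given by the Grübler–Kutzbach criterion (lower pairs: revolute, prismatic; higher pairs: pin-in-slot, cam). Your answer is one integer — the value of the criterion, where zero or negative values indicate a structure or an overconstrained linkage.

link 0 = ground. State L|J1|J2 = 1|0|0
+link1  2|0|0
R(0,1) f=1→J1  2|1|0
+link2  3|1|0
C(2,0) f=2→J2  3|1|1
C(2,1) f=2→J2  3|1|2
+link3  4|1|2
C(3,2) f=2→J2  4|1|3
PS(3,1) f=2→J2  4|1|4
PS(0,3) f=2→J2  4|1|5
M = 3(4−1)−2·1−5 = 9−2−5 = 2

M = 2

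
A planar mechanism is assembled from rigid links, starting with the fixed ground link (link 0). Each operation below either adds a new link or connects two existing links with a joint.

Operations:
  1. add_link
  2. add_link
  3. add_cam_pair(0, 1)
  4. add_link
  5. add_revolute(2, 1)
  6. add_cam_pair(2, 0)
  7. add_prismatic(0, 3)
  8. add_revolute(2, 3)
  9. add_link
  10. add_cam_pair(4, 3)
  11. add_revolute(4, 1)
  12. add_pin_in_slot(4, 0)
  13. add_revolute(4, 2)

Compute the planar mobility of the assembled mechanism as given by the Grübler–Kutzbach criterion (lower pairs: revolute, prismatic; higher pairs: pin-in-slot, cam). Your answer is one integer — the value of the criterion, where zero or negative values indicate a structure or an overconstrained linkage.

M = -2

(L,J1,J2)=(1,0,0); link0 fixed
link1: (2,0,0)
link2: (3,0,0)
C 0-1 [J2]: (3,0,1)
link3: (4,0,1)
R 2-1 [J1]: (4,1,1)
C 2-0 [J2]: (4,1,2)
P 0-3 [J1]: (4,2,2)
R 2-3 [J1]: (4,3,2)
link4: (5,3,2)
C 4-3 [J2]: (5,3,3)
R 4-1 [J1]: (5,4,3)
PS 4-0 [J2]: (5,4,4)
R 4-2 [J1]: (5,5,4)
Grübler: 3·4 − 2·5 − 4 = -2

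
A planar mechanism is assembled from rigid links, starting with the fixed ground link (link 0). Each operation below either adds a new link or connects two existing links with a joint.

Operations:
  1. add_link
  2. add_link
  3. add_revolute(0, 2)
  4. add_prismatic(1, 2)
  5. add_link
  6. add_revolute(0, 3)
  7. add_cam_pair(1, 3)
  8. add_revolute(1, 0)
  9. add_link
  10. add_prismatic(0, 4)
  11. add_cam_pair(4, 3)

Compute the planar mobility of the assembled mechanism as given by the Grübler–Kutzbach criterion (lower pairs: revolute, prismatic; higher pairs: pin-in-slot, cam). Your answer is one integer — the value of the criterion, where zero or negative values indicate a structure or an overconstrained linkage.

ground; <1,0,0>
#1 <2,0,0>
#2 <3,0,0>
R:0↔2 J1 <3,1,0>
P:1↔2 J1 <3,2,0>
#3 <4,2,0>
R:0↔3 J1 <4,3,0>
C:1↔3 J2 <4,3,1>
R:1↔0 J1 <4,4,1>
#4 <5,4,1>
P:0↔4 J1 <5,5,1>
C:4↔3 J2 <5,5,2>
3×4 − 2×5 − 1×2 = 0

M = 0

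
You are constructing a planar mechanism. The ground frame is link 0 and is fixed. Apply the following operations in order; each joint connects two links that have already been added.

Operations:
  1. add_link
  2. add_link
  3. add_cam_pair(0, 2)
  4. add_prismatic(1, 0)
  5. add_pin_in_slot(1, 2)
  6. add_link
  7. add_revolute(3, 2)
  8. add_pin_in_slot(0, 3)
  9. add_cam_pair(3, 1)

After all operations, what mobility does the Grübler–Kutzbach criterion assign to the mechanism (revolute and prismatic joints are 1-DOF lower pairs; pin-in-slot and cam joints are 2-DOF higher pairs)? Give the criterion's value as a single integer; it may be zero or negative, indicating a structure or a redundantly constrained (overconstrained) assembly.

link 0 = ground. State L|J1|J2 = 1|0|0
+link1  2|0|0
+link2  3|0|0
C(0,2) f=2→J2  3|0|1
P(1,0) f=1→J1  3|1|1
PS(1,2) f=2→J2  3|1|2
+link3  4|1|2
R(3,2) f=1→J1  4|2|2
PS(0,3) f=2→J2  4|2|3
C(3,1) f=2→J2  4|2|4
M = 3(4−1)−2·2−4 = 9−4−4 = 1

M = 1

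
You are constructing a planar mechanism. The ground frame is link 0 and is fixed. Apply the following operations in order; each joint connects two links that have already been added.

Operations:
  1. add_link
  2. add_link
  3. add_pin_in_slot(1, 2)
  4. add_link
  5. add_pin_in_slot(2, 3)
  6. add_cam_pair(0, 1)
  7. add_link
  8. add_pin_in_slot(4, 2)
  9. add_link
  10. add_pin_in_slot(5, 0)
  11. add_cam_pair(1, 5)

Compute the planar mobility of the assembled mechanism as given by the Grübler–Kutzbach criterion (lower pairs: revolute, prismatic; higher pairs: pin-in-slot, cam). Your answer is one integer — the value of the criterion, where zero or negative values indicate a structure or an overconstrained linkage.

M = 9

link 0 = ground. State L|J1|J2 = 1|0|0
+link1  2|0|0
+link2  3|0|0
PS(1,2) f=2→J2  3|0|1
+link3  4|0|1
PS(2,3) f=2→J2  4|0|2
C(0,1) f=2→J2  4|0|3
+link4  5|0|3
PS(4,2) f=2→J2  5|0|4
+link5  6|0|4
PS(5,0) f=2→J2  6|0|5
C(1,5) f=2→J2  6|0|6
M = 3(6−1)−2·0−6 = 15−0−6 = 9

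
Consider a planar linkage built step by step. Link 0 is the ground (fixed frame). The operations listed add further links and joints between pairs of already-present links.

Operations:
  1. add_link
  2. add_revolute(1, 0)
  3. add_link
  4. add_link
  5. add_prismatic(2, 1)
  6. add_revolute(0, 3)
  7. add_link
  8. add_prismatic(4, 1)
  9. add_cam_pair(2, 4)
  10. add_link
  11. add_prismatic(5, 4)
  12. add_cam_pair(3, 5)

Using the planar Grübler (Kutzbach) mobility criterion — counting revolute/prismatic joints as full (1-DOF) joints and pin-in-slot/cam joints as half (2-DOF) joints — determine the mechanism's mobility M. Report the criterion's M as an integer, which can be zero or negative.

L=1 J1=0 J2=0
add link → L=2 J1=0 J2=0
R@1,0 dof=1 J1 → L=2 J1=1 J2=0
add link → L=3 J1=1 J2=0
add link → L=4 J1=1 J2=0
P@2,1 dof=1 J1 → L=4 J1=2 J2=0
R@0,3 dof=1 J1 → L=4 J1=3 J2=0
add link → L=5 J1=3 J2=0
P@4,1 dof=1 J1 → L=5 J1=4 J2=0
C@2,4 dof=2 J2 → L=5 J1=4 J2=1
add link → L=6 J1=4 J2=1
P@5,4 dof=1 J1 → L=6 J1=5 J2=1
C@3,5 dof=2 J2 → L=6 J1=5 J2=2
M=3(L−1)−2J1−J2=3·5−2·5−2=3

M = 3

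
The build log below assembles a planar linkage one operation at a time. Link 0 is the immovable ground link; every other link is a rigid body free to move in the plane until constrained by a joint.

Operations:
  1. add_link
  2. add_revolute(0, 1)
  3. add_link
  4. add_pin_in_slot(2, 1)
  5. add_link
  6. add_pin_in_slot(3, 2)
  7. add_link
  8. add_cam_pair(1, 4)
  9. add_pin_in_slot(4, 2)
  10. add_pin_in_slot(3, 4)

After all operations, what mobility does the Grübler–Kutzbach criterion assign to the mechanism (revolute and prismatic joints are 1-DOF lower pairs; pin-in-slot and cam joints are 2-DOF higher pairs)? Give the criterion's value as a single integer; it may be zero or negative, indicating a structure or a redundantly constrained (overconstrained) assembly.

[1;0;0] (link 0 is ground)
L+ [2;0;0]
R(0,1)∈J1 [2;1;0]
L+ [3;1;0]
PS(2,1)∈J2 [3;1;1]
L+ [4;1;1]
PS(3,2)∈J2 [4;1;2]
L+ [5;1;2]
C(1,4)∈J2 [5;1;3]
PS(4,2)∈J2 [5;1;4]
PS(3,4)∈J2 [5;1;5]
mobility = 12 − 2 − 5 = 5

M = 5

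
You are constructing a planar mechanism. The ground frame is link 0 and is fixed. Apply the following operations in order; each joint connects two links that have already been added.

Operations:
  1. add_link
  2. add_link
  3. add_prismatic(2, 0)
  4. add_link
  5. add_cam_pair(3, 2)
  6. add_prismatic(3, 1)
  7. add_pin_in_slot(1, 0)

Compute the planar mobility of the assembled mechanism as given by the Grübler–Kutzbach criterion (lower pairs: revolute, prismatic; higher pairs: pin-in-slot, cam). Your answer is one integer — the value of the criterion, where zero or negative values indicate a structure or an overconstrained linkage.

M = 3

[1;0;0] (link 0 is ground)
L+ [2;0;0]
L+ [3;0;0]
P(2,0)∈J1 [3;1;0]
L+ [4;1;0]
C(3,2)∈J2 [4;1;1]
P(3,1)∈J1 [4;2;1]
PS(1,0)∈J2 [4;2;2]
mobility = 9 − 4 − 2 = 3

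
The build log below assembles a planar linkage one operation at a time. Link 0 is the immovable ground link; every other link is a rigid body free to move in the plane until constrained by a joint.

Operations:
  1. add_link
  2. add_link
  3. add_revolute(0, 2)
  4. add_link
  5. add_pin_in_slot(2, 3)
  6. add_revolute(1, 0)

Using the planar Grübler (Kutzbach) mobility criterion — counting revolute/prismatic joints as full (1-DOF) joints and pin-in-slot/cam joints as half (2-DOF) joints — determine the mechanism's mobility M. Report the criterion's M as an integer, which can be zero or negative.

link 0 = ground. State L|J1|J2 = 1|0|0
+link1  2|0|0
+link2  3|0|0
R(0,2) f=1→J1  3|1|0
+link3  4|1|0
PS(2,3) f=2→J2  4|1|1
R(1,0) f=1→J1  4|2|1
M = 3(4−1)−2·2−1 = 9−4−1 = 4

M = 4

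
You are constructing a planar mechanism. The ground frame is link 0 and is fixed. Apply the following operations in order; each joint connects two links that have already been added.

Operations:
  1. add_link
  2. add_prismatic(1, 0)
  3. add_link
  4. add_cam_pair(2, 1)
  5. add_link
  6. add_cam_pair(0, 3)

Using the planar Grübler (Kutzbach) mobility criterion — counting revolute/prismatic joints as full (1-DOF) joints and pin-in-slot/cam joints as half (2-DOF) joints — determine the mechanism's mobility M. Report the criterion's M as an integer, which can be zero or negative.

L=1 J1=0 J2=0
add link → L=2 J1=0 J2=0
P@1,0 dof=1 J1 → L=2 J1=1 J2=0
add link → L=3 J1=1 J2=0
C@2,1 dof=2 J2 → L=3 J1=1 J2=1
add link → L=4 J1=1 J2=1
C@0,3 dof=2 J2 → L=4 J1=1 J2=2
M=3(L−1)−2J1−J2=3·3−2·1−2=5

M = 5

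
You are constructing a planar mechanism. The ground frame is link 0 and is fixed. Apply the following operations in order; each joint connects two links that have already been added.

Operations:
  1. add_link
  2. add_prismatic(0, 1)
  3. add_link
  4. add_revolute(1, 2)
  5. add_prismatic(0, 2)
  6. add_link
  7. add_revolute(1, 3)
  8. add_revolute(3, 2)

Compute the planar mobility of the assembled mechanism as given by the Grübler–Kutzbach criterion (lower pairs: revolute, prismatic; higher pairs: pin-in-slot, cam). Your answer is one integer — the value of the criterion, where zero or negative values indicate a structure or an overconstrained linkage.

L=1 J1=0 J2=0
add link → L=2 J1=0 J2=0
P@0,1 dof=1 J1 → L=2 J1=1 J2=0
add link → L=3 J1=1 J2=0
R@1,2 dof=1 J1 → L=3 J1=2 J2=0
P@0,2 dof=1 J1 → L=3 J1=3 J2=0
add link → L=4 J1=3 J2=0
R@1,3 dof=1 J1 → L=4 J1=4 J2=0
R@3,2 dof=1 J1 → L=4 J1=5 J2=0
M=3(L−1)−2J1−J2=3·3−2·5−0=-1

M = -1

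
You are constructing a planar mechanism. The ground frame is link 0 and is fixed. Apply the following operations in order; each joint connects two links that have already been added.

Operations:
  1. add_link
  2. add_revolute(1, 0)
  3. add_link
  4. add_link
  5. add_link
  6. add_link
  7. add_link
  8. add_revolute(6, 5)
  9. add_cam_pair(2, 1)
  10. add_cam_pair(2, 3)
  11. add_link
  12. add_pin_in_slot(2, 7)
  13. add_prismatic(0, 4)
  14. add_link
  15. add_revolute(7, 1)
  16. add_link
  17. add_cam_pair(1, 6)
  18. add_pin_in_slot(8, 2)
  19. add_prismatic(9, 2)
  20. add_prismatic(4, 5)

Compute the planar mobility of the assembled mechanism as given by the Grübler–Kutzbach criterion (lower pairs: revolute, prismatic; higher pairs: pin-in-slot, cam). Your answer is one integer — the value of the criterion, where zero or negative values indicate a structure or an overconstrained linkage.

L=1 J1=0 J2=0
add link → L=2 J1=0 J2=0
R@1,0 dof=1 J1 → L=2 J1=1 J2=0
add link → L=3 J1=1 J2=0
add link → L=4 J1=1 J2=0
add link → L=5 J1=1 J2=0
add link → L=6 J1=1 J2=0
add link → L=7 J1=1 J2=0
R@6,5 dof=1 J1 → L=7 J1=2 J2=0
C@2,1 dof=2 J2 → L=7 J1=2 J2=1
C@2,3 dof=2 J2 → L=7 J1=2 J2=2
add link → L=8 J1=2 J2=2
PS@2,7 dof=2 J2 → L=8 J1=2 J2=3
P@0,4 dof=1 J1 → L=8 J1=3 J2=3
add link → L=9 J1=3 J2=3
R@7,1 dof=1 J1 → L=9 J1=4 J2=3
add link → L=10 J1=4 J2=3
C@1,6 dof=2 J2 → L=10 J1=4 J2=4
PS@8,2 dof=2 J2 → L=10 J1=4 J2=5
P@9,2 dof=1 J1 → L=10 J1=5 J2=5
P@4,5 dof=1 J1 → L=10 J1=6 J2=5
M=3(L−1)−2J1−J2=3·9−2·6−5=10

M = 10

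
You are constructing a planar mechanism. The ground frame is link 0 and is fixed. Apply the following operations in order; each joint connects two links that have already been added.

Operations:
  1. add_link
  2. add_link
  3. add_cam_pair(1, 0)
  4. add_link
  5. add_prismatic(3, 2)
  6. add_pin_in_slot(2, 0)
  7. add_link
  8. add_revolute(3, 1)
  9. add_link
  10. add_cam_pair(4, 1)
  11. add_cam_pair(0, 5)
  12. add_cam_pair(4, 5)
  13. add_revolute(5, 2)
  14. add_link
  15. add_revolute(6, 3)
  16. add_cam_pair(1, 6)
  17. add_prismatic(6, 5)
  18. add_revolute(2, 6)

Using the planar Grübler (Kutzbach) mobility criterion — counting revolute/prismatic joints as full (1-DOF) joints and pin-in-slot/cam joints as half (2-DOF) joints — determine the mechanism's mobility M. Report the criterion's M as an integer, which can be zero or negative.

M = 0

(L,J1,J2)=(1,0,0); link0 fixed
link1: (2,0,0)
link2: (3,0,0)
C 1-0 [J2]: (3,0,1)
link3: (4,0,1)
P 3-2 [J1]: (4,1,1)
PS 2-0 [J2]: (4,1,2)
link4: (5,1,2)
R 3-1 [J1]: (5,2,2)
link5: (6,2,2)
C 4-1 [J2]: (6,2,3)
C 0-5 [J2]: (6,2,4)
C 4-5 [J2]: (6,2,5)
R 5-2 [J1]: (6,3,5)
link6: (7,3,5)
R 6-3 [J1]: (7,4,5)
C 1-6 [J2]: (7,4,6)
P 6-5 [J1]: (7,5,6)
R 2-6 [J1]: (7,6,6)
Grübler: 3·6 − 2·6 − 6 = 0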